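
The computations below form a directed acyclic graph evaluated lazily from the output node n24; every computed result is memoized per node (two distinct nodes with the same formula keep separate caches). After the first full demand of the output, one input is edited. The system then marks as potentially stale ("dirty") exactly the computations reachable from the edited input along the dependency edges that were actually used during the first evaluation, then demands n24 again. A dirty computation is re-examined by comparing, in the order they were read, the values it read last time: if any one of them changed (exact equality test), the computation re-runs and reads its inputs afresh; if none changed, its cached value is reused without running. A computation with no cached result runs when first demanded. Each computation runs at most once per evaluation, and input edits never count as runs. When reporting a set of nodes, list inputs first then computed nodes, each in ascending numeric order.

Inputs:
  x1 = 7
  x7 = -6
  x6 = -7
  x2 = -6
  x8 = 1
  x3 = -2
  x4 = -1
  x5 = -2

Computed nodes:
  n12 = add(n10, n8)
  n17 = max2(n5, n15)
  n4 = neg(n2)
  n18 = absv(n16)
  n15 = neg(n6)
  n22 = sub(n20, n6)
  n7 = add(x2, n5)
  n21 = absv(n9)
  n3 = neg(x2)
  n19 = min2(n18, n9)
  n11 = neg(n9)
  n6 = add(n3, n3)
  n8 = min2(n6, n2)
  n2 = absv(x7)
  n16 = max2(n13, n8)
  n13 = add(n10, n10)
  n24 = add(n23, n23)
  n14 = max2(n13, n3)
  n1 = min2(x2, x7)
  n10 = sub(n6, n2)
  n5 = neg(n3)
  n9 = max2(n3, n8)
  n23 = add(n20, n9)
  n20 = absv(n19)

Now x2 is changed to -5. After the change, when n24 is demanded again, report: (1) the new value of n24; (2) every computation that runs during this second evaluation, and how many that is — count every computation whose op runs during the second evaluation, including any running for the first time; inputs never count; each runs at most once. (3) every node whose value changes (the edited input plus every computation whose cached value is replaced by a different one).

Demanding n24 again yields 24.
9 computations run: n3, n6, n8, n9, n10, n13, n16, n18, n19.
The nodes whose values change: x2, n3, n6, n10, n13, n16, n18.
Note where the cutoff bites: n20 is checked, finds nothing changed, and keeps its cache.

First demand of the output computes:
  n2 = absv(-6) = 6
  n3 = neg(-6) = 6
  n6 = add(6, 6) = 12
  n8 = min2(12, 6) = 6
  n9 = max2(6, 6) = 6
  n10 = sub(12, 6) = 6
  n13 = add(6, 6) = 12
  n16 = max2(12, 6) = 12
  n18 = absv(12) = 12
  n19 = min2(12, 6) = 6
  n20 = absv(6) = 6
  n23 = add(6, 6) = 12
  n24 = add(12, 12) = 24

After the edit, cleaning proceeds:
  n3: a read changed (x2 -6->-5) — executes, giving 5.
  n6: a read changed (n3 6->5; n3 6->5) — executes, giving 10.
  n8: a read changed (n6 12->10) — executes, giving 6 — identical to its old value.
  n9: a read changed (n3 6->5) — executes, giving 6 — identical to its old value.
  n10: a read changed (n6 12->10) — executes, giving 4.
  n13: a read changed (n10 6->4; n10 6->4) — executes, giving 8.
  n16: a read changed (n13 12->8) — executes, giving 8.
  n18: a read changed (n16 12->8) — executes, giving 8.
  n19: a read changed (n18 12->8) — executes, giving 6 — identical to its old value.
  n20: dirty, but its reads are unchanged (n19 unchanged); cached 6 stands.
  n23: dirty, but its reads are unchanged (n20 unchanged, n9 unchanged); cached 12 stands.
  n24: dirty, but its reads are unchanged (n23 unchanged, n23 unchanged); cached 24 stands.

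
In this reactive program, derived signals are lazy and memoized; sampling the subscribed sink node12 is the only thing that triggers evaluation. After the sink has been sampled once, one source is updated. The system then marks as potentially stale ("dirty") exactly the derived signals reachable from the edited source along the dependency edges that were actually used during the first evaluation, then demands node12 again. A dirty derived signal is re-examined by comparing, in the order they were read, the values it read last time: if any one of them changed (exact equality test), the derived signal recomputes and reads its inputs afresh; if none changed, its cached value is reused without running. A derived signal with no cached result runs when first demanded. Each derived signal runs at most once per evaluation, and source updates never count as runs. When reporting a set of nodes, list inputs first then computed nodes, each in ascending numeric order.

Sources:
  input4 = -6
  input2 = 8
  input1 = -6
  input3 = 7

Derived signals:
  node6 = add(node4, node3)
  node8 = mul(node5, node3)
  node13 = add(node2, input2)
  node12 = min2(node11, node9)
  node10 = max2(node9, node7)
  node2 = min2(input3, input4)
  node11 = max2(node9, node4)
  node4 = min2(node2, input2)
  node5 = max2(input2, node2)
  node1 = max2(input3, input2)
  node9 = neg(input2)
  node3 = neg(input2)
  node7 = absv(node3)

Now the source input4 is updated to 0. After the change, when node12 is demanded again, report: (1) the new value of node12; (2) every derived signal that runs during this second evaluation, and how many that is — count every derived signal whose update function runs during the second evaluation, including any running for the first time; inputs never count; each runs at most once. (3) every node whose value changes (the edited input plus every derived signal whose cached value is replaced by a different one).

Demanding node12 again yields -8.
4 derived signals run: node2, node4, node11, node12.
The nodes whose values change: input4, node2, node4, node11.

First demand of the output computes:
  node2 = min2(7, -6) = -6
  node4 = min2(-6, 8) = -6
  node9 = neg(8) = -8
  node11 = max2(-8, -6) = -6
  node12 = min2(-6, -8) = -8

After the edit, cleaning proceeds:
  node2: a read changed (input4 -6->0) — executes, giving 0.
  node4: a read changed (node2 -6->0) — executes, giving 0.
  node11: a read changed (node4 -6->0) — executes, giving 0.
  node12: a read changed (node11 -6->0) — executes, giving -8 — identical to its old value.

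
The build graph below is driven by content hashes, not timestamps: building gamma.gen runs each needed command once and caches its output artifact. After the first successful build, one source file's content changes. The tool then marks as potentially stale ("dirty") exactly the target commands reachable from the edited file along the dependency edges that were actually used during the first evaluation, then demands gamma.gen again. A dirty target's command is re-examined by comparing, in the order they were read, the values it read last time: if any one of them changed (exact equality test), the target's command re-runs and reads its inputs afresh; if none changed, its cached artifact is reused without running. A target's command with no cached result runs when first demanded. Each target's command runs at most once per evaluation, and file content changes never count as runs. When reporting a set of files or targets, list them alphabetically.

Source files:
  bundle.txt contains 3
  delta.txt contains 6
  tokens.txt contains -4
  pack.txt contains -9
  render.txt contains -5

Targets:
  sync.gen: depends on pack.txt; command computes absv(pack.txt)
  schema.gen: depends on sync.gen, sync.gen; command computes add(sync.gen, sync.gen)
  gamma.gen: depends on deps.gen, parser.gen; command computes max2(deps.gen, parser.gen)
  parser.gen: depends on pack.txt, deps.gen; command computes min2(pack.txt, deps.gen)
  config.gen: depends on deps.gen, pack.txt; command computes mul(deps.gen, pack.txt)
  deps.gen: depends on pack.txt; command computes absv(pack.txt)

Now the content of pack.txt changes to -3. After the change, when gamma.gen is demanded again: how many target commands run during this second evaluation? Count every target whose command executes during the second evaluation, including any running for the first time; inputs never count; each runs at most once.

Run set: deps.gen, gamma.gen, parser.gen (3 run).

Initial pass — values computed on the first demand:
  deps.gen = absv(-9) = 9
  parser.gen = min2(-9, 9) = -9
  gamma.gen = max2(9, -9) = 9

Second demand — change propagation:
  deps.gen: re-runs because pack.txt -9->-3; new result 3.
  parser.gen: re-runs because pack.txt -9->-3; deps.gen 9->3; new result -3.
  gamma.gen: re-runs because deps.gen 9->3; parser.gen -9->-3; new result 3.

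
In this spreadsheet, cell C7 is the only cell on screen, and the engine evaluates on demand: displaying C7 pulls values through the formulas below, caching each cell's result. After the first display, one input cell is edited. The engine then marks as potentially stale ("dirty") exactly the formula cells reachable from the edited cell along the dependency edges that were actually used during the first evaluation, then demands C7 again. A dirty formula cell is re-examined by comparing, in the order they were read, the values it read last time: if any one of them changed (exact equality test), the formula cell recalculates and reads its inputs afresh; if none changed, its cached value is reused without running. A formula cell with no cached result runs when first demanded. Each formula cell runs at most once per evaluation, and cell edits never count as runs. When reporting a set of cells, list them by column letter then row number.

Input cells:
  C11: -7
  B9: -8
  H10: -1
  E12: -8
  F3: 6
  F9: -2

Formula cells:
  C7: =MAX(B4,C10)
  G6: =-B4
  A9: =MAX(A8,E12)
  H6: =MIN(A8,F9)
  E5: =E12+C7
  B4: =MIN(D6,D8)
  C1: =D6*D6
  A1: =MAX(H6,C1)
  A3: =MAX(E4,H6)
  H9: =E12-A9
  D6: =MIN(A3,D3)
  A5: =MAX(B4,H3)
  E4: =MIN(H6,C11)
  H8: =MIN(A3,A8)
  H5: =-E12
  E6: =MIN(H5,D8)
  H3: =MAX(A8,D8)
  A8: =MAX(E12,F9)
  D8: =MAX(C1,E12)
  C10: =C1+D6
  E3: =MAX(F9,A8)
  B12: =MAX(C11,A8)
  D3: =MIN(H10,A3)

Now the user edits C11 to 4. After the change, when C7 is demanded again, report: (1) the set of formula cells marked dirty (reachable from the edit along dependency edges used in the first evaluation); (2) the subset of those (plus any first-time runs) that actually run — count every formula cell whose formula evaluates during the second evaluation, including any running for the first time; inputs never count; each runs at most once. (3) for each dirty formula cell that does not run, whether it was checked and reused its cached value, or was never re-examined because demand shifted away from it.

Initial pass — values computed on the first demand:
  A8 = MAX(-8, -2) = -2
  H6 = MIN(-2, -2) = -2
  E4 = MIN(-2, -7) = -7
  A3 = MAX(-7, -2) = -2
  D3 = MIN(-1, -2) = -2
  D6 = MIN(-2, -2) = -2
  C1 = -2 * -2 = 4
  C10 = 4 + -2 = 2
  D8 = MAX(4, -8) = 4
  B4 = MIN(-2, 4) = -2
  C7 = MAX(-2, 2) = 2

Second demand — change propagation:
  E4: re-runs because C11 -7->4; new result -2.
  A3: re-runs because E4 -7->-2; new result -2 (unchanged).
  D3: re-examined; everything it read last time is the same (H10 unchanged, A3 unchanged) — cache -2 kept, no run.
  D6: re-examined; everything it read last time is the same (A3 unchanged, D3 unchanged) — cache -2 kept, no run.
  C1: re-examined; everything it read last time is the same (D6 unchanged, D6 unchanged) — cache 4 kept, no run.
  C10: re-examined; everything it read last time is the same (C1 unchanged, D6 unchanged) — cache 2 kept, no run.
  D8: re-examined; everything it read last time is the same (C1 unchanged, E12 unchanged) — cache 4 kept, no run.
  B4: re-examined; everything it read last time is the same (D6 unchanged, D8 unchanged) — cache -2 kept, no run.
  C7: re-examined; everything it read last time is the same (B4 unchanged, C10 unchanged) — cache 2 kept, no run.

The important point: A3 recomputes to an identical value, and the output ends up unchanged.

Dirty set: A3, B4, C1, C7, C10, D3, D6, D8, E4.
Run set: A3, E4 (2 run).
Re-examined without running (cache reused): B4, C1, C7, C10, D3, D6, D8.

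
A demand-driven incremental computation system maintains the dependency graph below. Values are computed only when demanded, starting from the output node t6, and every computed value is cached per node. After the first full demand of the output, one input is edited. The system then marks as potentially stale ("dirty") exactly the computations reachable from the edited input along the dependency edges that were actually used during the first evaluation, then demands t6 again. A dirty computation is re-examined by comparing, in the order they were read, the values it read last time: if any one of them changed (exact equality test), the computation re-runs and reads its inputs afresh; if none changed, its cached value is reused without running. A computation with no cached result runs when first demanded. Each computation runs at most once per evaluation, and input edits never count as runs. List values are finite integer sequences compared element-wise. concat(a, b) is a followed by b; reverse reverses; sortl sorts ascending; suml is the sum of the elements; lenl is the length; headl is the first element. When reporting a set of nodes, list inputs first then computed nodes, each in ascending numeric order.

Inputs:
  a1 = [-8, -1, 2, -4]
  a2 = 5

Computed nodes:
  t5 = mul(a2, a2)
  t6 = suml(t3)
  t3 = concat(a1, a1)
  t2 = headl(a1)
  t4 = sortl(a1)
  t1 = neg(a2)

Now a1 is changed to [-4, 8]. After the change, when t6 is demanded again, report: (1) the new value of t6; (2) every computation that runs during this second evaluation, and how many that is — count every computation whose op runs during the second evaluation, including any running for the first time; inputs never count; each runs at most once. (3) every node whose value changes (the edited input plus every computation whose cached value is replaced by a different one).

New value of t6: 8.
Computations that run: t3, t6 — 2 in total.
Values that change: a1, t3, t6.

First evaluation (everything demanded from the output):
  t3 = concat([-8, -1, 2, -4], [-8, -1, 2, -4]) = [-8, -1, 2, -4, -8, -1, 2, -4]
  t6 = suml([-8, -1, 2, -4, -8, -1, 2, -4]) = -22

Propagation after the edit:
  t3: runs — a1 [-8, -1, 2, -4]->[-4, 8]; a1 [-8, -1, 2, -4]->[-4, 8]; result [-4, 8, -4, 8].
  t6: runs — t3 [-8, -1, 2, -4, -8, -1, 2, -4]->[-4, 8, -4, 8]; result 8.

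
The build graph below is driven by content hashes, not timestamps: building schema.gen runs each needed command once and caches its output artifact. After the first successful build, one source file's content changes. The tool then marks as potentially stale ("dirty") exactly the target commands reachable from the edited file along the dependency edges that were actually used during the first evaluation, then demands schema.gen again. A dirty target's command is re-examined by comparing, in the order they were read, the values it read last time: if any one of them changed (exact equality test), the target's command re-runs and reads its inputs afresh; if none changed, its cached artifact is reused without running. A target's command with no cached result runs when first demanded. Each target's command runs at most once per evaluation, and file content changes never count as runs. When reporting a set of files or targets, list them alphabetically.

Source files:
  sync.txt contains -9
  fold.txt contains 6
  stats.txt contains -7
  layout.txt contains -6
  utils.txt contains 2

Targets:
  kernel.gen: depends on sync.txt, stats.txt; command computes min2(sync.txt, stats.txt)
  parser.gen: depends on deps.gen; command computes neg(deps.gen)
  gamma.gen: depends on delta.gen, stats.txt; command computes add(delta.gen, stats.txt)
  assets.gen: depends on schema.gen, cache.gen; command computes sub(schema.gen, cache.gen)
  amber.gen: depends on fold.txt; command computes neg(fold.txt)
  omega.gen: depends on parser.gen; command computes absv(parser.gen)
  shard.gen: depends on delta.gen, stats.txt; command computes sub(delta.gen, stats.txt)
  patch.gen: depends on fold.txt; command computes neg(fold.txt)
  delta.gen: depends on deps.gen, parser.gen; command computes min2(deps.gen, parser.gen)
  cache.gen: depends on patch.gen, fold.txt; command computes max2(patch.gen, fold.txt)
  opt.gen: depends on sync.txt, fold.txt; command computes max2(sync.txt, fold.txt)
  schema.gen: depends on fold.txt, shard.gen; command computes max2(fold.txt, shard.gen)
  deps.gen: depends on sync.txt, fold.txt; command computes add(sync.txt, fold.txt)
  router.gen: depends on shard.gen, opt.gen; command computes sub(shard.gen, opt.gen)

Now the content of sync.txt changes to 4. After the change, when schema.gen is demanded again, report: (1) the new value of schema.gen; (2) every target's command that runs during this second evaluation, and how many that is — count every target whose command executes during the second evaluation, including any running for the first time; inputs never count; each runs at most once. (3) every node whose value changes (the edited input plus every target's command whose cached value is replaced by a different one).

schema.gen now evaluates to 6.
Run set: delta.gen, deps.gen, parser.gen, schema.gen, shard.gen (5 run).
Changed values: delta.gen, deps.gen, parser.gen, shard.gen, sync.txt.

Initial pass — values computed on the first demand:
  deps.gen = add(-9, 6) = -3
  parser.gen = neg(-3) = 3
  delta.gen = min2(-3, 3) = -3
  shard.gen = sub(-3, -7) = 4
  schema.gen = max2(6, 4) = 6

Second demand — change propagation:
  deps.gen: re-runs because sync.txt -9->4; new result 10.
  parser.gen: re-runs because deps.gen -3->10; new result -10.
  delta.gen: re-runs because deps.gen -3->10; parser.gen 3->-10; new result -10.
  shard.gen: re-runs because delta.gen -3->-10; new result -3.
  schema.gen: re-runs because shard.gen 4->-3; new result 6 (unchanged).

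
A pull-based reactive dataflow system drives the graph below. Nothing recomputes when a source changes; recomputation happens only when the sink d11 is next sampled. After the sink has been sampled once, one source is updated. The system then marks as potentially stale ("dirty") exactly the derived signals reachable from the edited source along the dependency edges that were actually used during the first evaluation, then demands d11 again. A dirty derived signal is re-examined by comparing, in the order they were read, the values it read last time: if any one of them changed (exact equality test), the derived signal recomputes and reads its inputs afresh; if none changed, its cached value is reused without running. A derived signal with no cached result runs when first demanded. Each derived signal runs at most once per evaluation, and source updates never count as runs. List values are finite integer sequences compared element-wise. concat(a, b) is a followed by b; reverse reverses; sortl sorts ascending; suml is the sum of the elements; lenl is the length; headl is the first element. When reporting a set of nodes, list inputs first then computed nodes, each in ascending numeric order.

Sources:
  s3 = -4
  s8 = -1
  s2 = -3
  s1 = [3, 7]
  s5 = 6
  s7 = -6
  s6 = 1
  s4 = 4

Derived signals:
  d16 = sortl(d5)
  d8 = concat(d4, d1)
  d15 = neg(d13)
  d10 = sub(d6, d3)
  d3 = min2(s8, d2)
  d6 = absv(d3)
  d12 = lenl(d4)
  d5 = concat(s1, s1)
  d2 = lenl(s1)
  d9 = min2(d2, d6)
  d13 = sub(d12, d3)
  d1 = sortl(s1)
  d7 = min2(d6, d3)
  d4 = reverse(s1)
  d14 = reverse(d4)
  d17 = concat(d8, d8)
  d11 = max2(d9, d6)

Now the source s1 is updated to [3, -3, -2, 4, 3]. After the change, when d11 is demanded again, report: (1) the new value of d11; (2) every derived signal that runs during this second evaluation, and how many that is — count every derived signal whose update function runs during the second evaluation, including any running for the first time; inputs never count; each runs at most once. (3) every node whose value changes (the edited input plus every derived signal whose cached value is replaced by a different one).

New value of d11: 1.
Derived signals that run: d2, d3, d9 — 3 in total.
Values that change: s1, d2.
Key observation: the cutoff stops propagation at d6 — its inputs' values are unchanged, so it reuses its cache.

First evaluation (everything demanded from the output):
  d2 = lenl([3, 7]) = 2
  d3 = min2(-1, 2) = -1
  d6 = absv(-1) = 1
  d9 = min2(2, 1) = 1
  d11 = max2(1, 1) = 1

Propagation after the edit:
  d2: runs — s1 [3, 7]->[3, -3, -2, 4, 3]; result 5.
  d3: runs — d2 2->5; result -1 (same value as before).
  d6: checked — values it read are unchanged (d3 unchanged); reused cached 1 without running.
  d9: runs — d2 2->5; result 1 (same value as before).
  d11: checked — values it read are unchanged (d9 unchanged, d6 unchanged); reused cached 1 without running.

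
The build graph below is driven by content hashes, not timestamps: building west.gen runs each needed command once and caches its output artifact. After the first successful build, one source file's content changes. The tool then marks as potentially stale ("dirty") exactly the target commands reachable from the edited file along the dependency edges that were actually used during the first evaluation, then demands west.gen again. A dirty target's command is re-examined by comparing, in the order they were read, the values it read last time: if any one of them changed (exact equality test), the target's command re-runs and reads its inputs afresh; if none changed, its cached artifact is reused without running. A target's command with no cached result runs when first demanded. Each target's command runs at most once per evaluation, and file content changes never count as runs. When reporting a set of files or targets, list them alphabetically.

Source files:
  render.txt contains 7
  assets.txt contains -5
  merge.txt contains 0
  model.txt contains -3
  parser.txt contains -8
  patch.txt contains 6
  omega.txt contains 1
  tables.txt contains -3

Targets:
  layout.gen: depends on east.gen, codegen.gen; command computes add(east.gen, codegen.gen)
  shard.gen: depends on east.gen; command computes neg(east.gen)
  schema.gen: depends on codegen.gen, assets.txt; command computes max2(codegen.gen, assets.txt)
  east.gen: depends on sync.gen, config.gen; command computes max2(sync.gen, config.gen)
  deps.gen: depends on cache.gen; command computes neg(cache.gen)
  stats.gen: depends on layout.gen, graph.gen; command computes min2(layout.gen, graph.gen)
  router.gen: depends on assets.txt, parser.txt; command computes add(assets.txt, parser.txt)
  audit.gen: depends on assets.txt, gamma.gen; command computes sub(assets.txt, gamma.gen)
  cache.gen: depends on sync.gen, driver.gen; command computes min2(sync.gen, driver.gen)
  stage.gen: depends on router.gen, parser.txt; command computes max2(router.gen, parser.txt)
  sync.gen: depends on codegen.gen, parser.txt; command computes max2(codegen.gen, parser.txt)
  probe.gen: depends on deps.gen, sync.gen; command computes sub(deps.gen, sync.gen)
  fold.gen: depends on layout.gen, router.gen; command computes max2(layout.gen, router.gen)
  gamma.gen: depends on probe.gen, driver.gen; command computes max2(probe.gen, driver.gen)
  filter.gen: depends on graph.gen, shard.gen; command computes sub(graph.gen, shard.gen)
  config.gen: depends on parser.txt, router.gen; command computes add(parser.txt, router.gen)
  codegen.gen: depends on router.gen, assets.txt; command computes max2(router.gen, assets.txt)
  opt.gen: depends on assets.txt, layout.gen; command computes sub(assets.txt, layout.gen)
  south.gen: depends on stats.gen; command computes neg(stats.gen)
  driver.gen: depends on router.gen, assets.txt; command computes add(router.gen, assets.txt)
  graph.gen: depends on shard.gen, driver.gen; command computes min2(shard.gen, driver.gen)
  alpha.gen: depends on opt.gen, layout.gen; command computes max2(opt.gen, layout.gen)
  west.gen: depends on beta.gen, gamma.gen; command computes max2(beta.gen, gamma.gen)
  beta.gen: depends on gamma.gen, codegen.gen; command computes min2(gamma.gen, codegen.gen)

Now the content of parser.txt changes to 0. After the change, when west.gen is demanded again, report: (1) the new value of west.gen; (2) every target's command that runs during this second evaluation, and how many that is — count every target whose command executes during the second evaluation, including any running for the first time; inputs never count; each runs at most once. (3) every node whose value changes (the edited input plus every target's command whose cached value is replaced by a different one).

Initial pass — values computed on the first demand:
  router.gen = add(-5, -8) = -13
  codegen.gen = max2(-13, -5) = -5
  driver.gen = add(-13, -5) = -18
  sync.gen = max2(-5, -8) = -5
  cache.gen = min2(-5, -18) = -18
  deps.gen = neg(-18) = 18
  probe.gen = sub(18, -5) = 23
  gamma.gen = max2(23, -18) = 23
  beta.gen = min2(23, -5) = -5
  west.gen = max2(-5, 23) = 23

Second demand — change propagation:
  router.gen: re-runs because parser.txt -8->0; new result -5.
  codegen.gen: re-runs because router.gen -13->-5; new result -5 (unchanged).
  driver.gen: re-runs because router.gen -13->-5; new result -10.
  sync.gen: re-runs because parser.txt -8->0; new result 0.
  cache.gen: re-runs because sync.gen -5->0; driver.gen -18->-10; new result -10.
  deps.gen: re-runs because cache.gen -18->-10; new result 10.
  probe.gen: re-runs because deps.gen 18->10; sync.gen -5->0; new result 10.
  gamma.gen: re-runs because probe.gen 23->10; driver.gen -18->-10; new result 10.
  beta.gen: re-runs because gamma.gen 23->10; new result -5 (unchanged).
  west.gen: re-runs because gamma.gen 23->10; new result 10.

west.gen now evaluates to 10.
Run set: beta.gen, cache.gen, codegen.gen, deps.gen, driver.gen, gamma.gen, probe.gen, router.gen, sync.gen, west.gen (10 run).
Changed values: cache.gen, deps.gen, driver.gen, gamma.gen, parser.txt, probe.gen, router.gen, sync.gen, west.gen.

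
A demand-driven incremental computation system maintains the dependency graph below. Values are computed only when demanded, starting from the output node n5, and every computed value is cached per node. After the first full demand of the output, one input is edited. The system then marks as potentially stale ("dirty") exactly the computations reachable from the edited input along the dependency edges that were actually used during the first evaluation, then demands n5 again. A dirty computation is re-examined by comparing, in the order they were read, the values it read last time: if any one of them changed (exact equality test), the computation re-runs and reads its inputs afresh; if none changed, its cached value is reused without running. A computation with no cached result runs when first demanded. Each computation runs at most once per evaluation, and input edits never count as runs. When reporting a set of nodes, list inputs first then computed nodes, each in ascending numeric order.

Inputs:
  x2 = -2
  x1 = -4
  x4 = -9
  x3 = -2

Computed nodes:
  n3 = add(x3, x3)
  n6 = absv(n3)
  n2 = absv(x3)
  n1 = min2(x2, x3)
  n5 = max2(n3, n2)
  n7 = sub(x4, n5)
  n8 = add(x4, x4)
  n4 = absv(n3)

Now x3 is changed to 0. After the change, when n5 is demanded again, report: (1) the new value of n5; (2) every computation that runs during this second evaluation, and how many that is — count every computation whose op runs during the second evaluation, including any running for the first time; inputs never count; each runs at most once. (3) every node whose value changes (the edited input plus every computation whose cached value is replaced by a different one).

New value of n5: 0.
Computations that run: n2, n3, n5 — 3 in total.
Values that change: x3, n2, n3, n5.

First evaluation (everything demanded from the output):
  n2 = absv(-2) = 2
  n3 = add(-2, -2) = -4
  n5 = max2(-4, 2) = 2

Propagation after the edit:
  n2: runs — x3 -2->0; result 0.
  n3: runs — x3 -2->0; x3 -2->0; result 0.
  n5: runs — n3 -4->0; n2 2->0; result 0.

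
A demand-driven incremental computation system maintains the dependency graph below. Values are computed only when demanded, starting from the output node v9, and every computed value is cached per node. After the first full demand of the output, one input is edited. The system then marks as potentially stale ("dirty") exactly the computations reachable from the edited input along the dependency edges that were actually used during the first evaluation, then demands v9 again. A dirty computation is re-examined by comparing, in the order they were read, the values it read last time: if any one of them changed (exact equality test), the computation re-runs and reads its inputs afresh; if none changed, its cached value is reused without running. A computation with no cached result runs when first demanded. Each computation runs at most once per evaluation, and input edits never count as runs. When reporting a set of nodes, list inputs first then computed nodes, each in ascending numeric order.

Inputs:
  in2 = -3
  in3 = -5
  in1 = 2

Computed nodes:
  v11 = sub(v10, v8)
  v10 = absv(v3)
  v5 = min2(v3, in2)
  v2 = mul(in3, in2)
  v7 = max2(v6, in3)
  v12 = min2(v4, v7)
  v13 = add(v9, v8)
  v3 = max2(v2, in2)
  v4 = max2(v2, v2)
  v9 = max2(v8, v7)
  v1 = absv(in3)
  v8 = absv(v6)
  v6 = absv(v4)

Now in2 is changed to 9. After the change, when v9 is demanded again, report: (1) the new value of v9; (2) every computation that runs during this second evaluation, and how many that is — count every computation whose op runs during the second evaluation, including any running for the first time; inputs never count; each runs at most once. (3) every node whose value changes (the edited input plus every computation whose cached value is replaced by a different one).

New value of v9: 45.
Computations that run: v2, v4, v6, v7, v8, v9 — 6 in total.
Values that change: in2, v2, v4, v6, v7, v8, v9.

First evaluation (everything demanded from the output):
  v2 = mul(-5, -3) = 15
  v4 = max2(15, 15) = 15
  v6 = absv(15) = 15
  v7 = max2(15, -5) = 15
  v8 = absv(15) = 15
  v9 = max2(15, 15) = 15

Propagation after the edit:
  v2: runs — in2 -3->9; result -45.
  v4: runs — v2 15->-45; v2 15->-45; result -45.
  v6: runs — v4 15->-45; result 45.
  v7: runs — v6 15->45; result 45.
  v8: runs — v6 15->45; result 45.
  v9: runs — v8 15->45; v7 15->45; result 45.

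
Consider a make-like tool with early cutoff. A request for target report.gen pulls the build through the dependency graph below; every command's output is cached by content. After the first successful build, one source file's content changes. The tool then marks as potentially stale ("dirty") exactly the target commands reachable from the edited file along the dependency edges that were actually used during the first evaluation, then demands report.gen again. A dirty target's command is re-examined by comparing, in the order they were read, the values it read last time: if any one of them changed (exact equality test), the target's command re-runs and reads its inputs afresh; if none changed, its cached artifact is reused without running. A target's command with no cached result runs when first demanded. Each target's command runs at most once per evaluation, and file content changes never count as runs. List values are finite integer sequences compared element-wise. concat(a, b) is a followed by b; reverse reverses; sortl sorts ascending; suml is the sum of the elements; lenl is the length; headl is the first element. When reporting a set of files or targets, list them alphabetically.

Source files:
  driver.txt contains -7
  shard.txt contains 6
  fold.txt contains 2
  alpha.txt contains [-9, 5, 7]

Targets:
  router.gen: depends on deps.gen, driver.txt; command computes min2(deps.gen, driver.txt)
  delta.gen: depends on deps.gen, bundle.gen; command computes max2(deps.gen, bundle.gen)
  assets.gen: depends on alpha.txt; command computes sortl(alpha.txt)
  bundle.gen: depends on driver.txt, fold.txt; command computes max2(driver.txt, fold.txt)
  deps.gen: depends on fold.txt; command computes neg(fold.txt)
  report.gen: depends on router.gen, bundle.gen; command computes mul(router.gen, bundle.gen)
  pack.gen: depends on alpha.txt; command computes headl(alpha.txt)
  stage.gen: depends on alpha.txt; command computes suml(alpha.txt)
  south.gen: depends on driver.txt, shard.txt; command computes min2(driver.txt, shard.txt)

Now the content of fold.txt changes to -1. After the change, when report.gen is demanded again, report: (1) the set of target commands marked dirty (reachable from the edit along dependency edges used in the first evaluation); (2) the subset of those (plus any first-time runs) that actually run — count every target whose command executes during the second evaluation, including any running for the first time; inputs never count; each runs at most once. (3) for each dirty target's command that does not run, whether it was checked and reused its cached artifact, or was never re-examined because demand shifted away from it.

First demand of the output computes:
  bundle.gen = max2(-7, 2) = 2
  deps.gen = neg(2) = -2
  router.gen = min2(-2, -7) = -7
  report.gen = mul(-7, 2) = -14

After the edit, cleaning proceeds:
  bundle.gen: a read changed (fold.txt 2->-1) — executes, giving -1.
  deps.gen: a read changed (fold.txt 2->-1) — executes, giving 1.
  router.gen: a read changed (deps.gen -2->1) — executes, giving -7 — identical to its old value.
  report.gen: a read changed (bundle.gen 2->-1) — executes, giving 7.

The edit dirties: bundle.gen, deps.gen, report.gen, router.gen.
4 target commands run: bundle.gen, deps.gen, report.gen, router.gen.
No dirty target's command escaped a run.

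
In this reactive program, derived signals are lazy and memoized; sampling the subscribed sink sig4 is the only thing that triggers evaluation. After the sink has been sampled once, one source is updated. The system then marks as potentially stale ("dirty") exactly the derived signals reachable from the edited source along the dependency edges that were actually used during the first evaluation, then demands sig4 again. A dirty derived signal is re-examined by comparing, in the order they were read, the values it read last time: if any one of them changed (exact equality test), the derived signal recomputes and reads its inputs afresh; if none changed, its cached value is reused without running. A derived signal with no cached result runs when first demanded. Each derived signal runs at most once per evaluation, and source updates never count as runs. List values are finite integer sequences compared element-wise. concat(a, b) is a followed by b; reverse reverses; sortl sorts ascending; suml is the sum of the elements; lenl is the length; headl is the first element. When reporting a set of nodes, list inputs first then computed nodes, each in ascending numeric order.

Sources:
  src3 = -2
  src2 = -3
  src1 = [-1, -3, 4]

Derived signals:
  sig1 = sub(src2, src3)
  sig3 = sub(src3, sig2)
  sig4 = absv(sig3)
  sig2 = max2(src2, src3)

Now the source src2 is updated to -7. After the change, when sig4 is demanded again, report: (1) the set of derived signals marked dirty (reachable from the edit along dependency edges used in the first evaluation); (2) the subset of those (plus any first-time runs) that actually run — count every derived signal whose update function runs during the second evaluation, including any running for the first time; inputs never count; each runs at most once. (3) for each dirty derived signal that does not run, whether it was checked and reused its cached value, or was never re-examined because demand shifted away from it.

First demand of the output computes:
  sig2 = max2(-3, -2) = -2
  sig3 = sub(-2, -2) = 0
  sig4 = absv(0) = 0

After the edit, cleaning proceeds:
  sig2: a read changed (src2 -3->-7) — executes, giving -2 — identical to its old value.
  sig3: dirty, but its reads are unchanged (src3 unchanged, sig2 unchanged); cached 0 stands.
  sig4: dirty, but its reads are unchanged (sig3 unchanged); cached 0 stands.

Note the absorption at sig2: it re-runs yet its value is the same, leaving the output's value untouched.

The edit dirties: sig2, sig3, sig4.
1 derived signals run: sig2.
Cache hits after checking: sig3, sig4.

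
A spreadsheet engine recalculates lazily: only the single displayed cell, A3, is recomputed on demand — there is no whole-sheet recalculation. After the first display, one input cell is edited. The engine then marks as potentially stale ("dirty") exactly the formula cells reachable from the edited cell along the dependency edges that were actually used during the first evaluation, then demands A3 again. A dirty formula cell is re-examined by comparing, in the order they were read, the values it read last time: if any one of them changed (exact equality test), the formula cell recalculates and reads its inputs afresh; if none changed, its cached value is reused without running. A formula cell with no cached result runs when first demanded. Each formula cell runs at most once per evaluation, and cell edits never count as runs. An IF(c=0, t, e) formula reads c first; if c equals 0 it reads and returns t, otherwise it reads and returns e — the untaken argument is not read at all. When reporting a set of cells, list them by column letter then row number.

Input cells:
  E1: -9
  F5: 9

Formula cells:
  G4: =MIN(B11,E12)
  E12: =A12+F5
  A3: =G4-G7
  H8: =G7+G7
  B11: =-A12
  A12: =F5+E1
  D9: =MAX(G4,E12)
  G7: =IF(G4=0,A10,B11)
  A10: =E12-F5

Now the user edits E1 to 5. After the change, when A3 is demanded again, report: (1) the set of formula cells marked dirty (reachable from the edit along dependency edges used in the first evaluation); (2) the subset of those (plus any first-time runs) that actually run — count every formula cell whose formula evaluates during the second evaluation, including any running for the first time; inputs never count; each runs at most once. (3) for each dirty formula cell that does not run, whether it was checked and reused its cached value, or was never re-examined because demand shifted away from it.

Marked dirty: A3, A10, A12, B11, E12, G4, G7.
Formula cells that run: A3, A12, B11, E12, G4, G7 — 6 in total.
Never re-examined (demand shifted away): A10.
Key observation: a condition flipped, so demand moved to the other branch — A10 is never re-examined.

First evaluation (everything demanded from the output):
  A12 = 9 + -9 = 0
  B11 = -(0) = 0
  E12 = 0 + 9 = 9
  A10 = 9 - 9 = 0
  G4 = MIN(0, 9) = 0
  G7 = IF(G4=0: G4=0 -> then branch A10) = 0
  A3 = 0 - 0 = 0

Propagation after the edit:
  A12: runs — E1 -9->5; result 14.
  B11: runs — A12 0->14; result -14.
  E12: runs — A12 0->14; result 23.
  A10: marked dirty but never re-examined — demand shifted away from it.
  G4: runs — B11 0->-14; E12 9->23; result -14.
  G7: runs — G4 0->-14; result -14.
  A3: runs — G4 0->-14; G7 0->-14; result 0 (same value as before).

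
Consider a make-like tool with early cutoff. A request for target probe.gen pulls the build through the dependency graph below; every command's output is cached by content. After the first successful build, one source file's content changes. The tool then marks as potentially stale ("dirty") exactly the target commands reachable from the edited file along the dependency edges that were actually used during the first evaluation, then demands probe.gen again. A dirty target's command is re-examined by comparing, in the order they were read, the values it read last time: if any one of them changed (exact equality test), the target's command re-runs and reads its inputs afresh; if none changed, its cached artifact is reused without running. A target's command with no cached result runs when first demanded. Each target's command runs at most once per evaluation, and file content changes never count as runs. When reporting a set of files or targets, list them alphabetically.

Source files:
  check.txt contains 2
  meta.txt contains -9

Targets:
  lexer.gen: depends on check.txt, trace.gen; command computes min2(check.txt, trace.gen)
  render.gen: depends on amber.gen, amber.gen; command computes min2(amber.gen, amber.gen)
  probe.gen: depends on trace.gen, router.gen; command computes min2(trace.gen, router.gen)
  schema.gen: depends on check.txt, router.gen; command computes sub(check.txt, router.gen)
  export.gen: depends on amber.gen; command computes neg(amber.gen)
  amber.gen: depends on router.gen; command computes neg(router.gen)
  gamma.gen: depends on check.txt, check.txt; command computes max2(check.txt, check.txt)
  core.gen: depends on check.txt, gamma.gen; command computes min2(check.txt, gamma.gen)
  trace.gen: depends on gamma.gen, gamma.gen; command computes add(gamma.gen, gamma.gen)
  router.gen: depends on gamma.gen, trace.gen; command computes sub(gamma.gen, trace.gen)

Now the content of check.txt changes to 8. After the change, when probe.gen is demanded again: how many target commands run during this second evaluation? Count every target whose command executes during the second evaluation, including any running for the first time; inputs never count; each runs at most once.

First demand of the output computes:
  gamma.gen = max2(2, 2) = 2
  trace.gen = add(2, 2) = 4
  router.gen = sub(2, 4) = -2
  probe.gen = min2(4, -2) = -2

After the edit, cleaning proceeds:
  gamma.gen: a read changed (check.txt 2->8; check.txt 2->8) — executes, giving 8.
  trace.gen: a read changed (gamma.gen 2->8; gamma.gen 2->8) — executes, giving 16.
  router.gen: a read changed (gamma.gen 2->8; trace.gen 4->16) — executes, giving -8.
  probe.gen: a read changed (trace.gen 4->16; router.gen -2->-8) — executes, giving -8.

4 target commands run: gamma.gen, probe.gen, router.gen, trace.gen.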